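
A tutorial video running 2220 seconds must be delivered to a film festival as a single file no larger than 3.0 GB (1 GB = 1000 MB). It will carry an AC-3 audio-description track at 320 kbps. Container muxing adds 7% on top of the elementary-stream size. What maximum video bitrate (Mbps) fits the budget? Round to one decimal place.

9.8 Mbps

Budget: 3.0 GB = 24000.0 Mb.
Stream payload after overhead: 24000.0 / 1.07 = 22429.9 Mb.
Total bitrate budget: 22429.9 Mb / 2220 s = 10.104 Mbps.
Audio: 320 kbps = 0.320 Mbps.
Video: 10.104 − 0.320 = 9.784 Mbps.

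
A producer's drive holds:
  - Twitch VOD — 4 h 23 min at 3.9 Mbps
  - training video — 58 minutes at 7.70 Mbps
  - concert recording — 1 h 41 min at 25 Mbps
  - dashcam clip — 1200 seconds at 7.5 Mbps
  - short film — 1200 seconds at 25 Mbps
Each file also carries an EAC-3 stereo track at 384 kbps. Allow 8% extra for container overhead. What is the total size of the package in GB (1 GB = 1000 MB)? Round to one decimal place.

Audio: 384 kbps = 0.384 Mbps.
Twitch VOD: 4.284 Mbps × 15780 s × 1.08 = 73009.6 Mb
training video: 8.084 Mbps × 3480 s × 1.08 = 30382.9 Mb
concert recording: 25.384 Mbps × 6060 s × 1.08 = 166133.2 Mb
dashcam clip: 7.884 Mbps × 1200 s × 1.08 = 10217.7 Mb
short film: 25.384 Mbps × 1200 s × 1.08 = 32897.7 Mb
Total: 312641.1 Mb = 39080.1 MB.
= 39.08 GB.

39.1 GB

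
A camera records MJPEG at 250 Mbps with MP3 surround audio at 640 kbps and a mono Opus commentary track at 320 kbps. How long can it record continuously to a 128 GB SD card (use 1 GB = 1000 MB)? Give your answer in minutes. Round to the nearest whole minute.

Audio total: 640 + 320 = 960 kbps = 0.960 Mbps.
Total bitrate: 250 + 0.960 = 250.960 Mbps.
Capacity: 128 GB = 1,024,000 Mb.
Recording time: 1,024,000 / 250.960 = 4,080 s ≈ 68.0 minutes.

68 minutes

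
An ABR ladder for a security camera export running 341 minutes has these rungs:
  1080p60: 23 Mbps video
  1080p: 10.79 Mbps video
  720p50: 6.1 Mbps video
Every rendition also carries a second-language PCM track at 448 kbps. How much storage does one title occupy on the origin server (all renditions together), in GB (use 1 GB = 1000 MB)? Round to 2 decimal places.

105.46 GB

341 min = 20460 s
Audio: 448 kbps = 0.448 Mbps.
Sum of rendition bitrates: (23+0.448) + (10.79+0.448) + (6.1+0.448) = 41.234 Mbps.
× 20460 s = 843,648 Mb = 105,456 MB = 105.5 GB.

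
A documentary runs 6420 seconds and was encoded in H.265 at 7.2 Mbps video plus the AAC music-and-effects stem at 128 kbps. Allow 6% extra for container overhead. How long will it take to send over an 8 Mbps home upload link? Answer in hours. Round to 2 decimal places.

1.73 hours

Audio: 128 kbps = 0.128 Mbps.
Total bitrate: 7.328 Mbps.
File: 7.328 Mbps × 6420 s = 47045.8 Mb.
With 6% container overhead: ×1.06. → 49868.5 Mb.
At 8 Mbps: 49868.5 / 8 = 6233.6 s ≈ 1.73 hours.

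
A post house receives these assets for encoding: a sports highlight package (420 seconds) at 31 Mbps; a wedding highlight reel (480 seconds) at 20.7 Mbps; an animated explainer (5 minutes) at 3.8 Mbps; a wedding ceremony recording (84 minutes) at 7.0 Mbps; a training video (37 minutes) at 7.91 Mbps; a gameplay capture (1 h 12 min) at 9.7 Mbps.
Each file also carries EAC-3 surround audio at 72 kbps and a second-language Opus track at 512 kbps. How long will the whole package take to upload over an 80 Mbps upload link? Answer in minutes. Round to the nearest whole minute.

26 minutes

Audio total: 72 + 512 = 584 kbps = 0.584 Mbps.
sports highlight package: 31.584 Mbps × 420 s = 13265.3 Mb
wedding highlight reel: 21.284 Mbps × 480 s = 10216.3 Mb
animated explainer: 4.384 Mbps × 300 s = 1315.2 Mb
wedding ceremony recording: 7.584 Mbps × 5040 s = 38223.4 Mb
training video: 8.494 Mbps × 2220 s = 18856.7 Mb
gameplay capture: 10.284 Mbps × 4320 s = 44426.9 Mb
Total: 126303.7 Mb = 15788.0 MB.
At 80 Mbps: 126303.7 / 80 = 1579 s ≈ 26.3 minutes.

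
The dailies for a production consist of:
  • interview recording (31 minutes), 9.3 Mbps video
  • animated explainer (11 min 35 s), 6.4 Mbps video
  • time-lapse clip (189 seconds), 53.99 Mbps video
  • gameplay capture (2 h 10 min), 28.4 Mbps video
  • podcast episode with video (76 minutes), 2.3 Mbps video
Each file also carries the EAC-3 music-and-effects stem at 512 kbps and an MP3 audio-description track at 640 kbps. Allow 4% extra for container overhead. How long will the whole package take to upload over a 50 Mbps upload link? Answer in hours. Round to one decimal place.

1.6 hours

Audio total: 512 + 640 = 1152 kbps = 1.152 Mbps.
interview recording: 10.452 Mbps × 1860 s × 1.04 = 20218.3 Mb
animated explainer: 7.552 Mbps × 695 s × 1.04 = 5458.6 Mb
time-lapse clip: 55.142 Mbps × 189 s × 1.04 = 10838.7 Mb
gameplay capture: 29.552 Mbps × 7800 s × 1.04 = 239725.8 Mb
podcast episode with video: 3.452 Mbps × 4560 s × 1.04 = 16370.8 Mb
Total: 292612.2 Mb = 36576.5 MB.
At 50 Mbps: 292612.2 / 50 = 5852 s ≈ 1.63 hours.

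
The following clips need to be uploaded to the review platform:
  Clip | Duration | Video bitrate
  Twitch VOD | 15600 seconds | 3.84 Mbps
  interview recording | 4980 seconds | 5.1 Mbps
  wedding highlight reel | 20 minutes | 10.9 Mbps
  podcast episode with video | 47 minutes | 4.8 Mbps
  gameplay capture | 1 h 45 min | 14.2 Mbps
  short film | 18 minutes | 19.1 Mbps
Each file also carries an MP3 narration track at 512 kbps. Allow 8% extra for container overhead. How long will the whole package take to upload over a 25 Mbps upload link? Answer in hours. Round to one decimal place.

2.9 hours

Audio: 512 kbps = 0.512 Mbps.
Twitch VOD: 4.352 Mbps × 15600 s × 1.08 = 73322.5 Mb
interview recording: 5.612 Mbps × 4980 s × 1.08 = 30183.6 Mb
wedding highlight reel: 11.412 Mbps × 1200 s × 1.08 = 14790.0 Mb
podcast episode with video: 5.312 Mbps × 2820 s × 1.08 = 16178.2 Mb
gameplay capture: 14.712 Mbps × 6300 s × 1.08 = 100100.4 Mb
short film: 19.612 Mbps × 1080 s × 1.08 = 22875.4 Mb
Total: 257450.1 Mb = 32181.3 MB.
At 25 Mbps: 257450.1 / 25 = 10298 s ≈ 2.86 hours.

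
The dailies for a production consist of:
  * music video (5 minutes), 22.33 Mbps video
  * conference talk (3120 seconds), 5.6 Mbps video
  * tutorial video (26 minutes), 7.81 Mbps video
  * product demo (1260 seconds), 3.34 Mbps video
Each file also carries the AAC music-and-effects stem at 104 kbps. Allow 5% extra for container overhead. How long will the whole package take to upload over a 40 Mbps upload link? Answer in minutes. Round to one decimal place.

Audio: 104 kbps = 0.104 Mbps.
music video: 22.434 Mbps × 300 s × 1.05 = 7066.7 Mb
conference talk: 5.704 Mbps × 3120 s × 1.05 = 18686.3 Mb
tutorial video: 7.914 Mbps × 1560 s × 1.05 = 12963.1 Mb
product demo: 3.444 Mbps × 1260 s × 1.05 = 4556.4 Mb
Total: 43272.6 Mb = 5409.1 MB.
At 40 Mbps: 43272.6 / 40 = 1082 s ≈ 18 minutes.

18.0 minutes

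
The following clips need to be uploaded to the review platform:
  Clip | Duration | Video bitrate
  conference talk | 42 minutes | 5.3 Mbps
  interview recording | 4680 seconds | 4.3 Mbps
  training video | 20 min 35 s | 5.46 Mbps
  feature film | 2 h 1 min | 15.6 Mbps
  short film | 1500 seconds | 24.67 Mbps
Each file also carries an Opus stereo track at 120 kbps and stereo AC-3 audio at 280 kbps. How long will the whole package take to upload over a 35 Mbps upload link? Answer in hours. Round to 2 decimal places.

Audio total: 120 + 280 = 400 kbps = 0.400 Mbps.
conference talk: 5.700 Mbps × 2520 s = 14364.0 Mb
interview recording: 4.700 Mbps × 4680 s = 21996.0 Mb
training video: 5.860 Mbps × 1235 s = 7237.1 Mb
feature film: 16.000 Mbps × 7260 s = 116160.0 Mb
short film: 25.070 Mbps × 1500 s = 37605.0 Mb
Total: 197362.1 Mb = 24670.3 MB.
At 35 Mbps: 197362.1 / 35 = 5639 s ≈ 1.57 hours.

1.57 hours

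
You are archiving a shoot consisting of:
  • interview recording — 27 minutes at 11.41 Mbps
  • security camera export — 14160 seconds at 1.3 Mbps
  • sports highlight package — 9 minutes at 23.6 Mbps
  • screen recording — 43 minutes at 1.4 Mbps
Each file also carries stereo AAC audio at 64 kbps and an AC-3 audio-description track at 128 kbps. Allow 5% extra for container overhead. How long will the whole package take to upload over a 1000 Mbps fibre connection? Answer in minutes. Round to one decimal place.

1.0 minutes

Audio total: 64 + 128 = 192 kbps = 0.192 Mbps.
interview recording: 11.602 Mbps × 1620 s × 1.05 = 19735.0 Mb
security camera export: 1.492 Mbps × 14160 s × 1.05 = 22183.1 Mb
sports highlight package: 23.792 Mbps × 540 s × 1.05 = 13490.1 Mb
screen recording: 1.592 Mbps × 2580 s × 1.05 = 4312.7 Mb
Total: 59720.8 Mb = 7465.1 MB.
At 1000 Mbps: 59720.8 / 1000 = 60 s ≈ 0.995 minutes.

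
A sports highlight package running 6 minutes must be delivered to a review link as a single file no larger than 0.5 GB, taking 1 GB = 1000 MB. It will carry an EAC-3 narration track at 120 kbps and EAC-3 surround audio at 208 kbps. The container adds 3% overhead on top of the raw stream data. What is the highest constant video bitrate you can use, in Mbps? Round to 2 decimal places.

10.46 Mbps

Budget: 0.5 GB = 4000.0 Mb.
Stream payload after overhead: 4000.0 / 1.03 = 3883.5 Mb.
6 min = 360 s
Total bitrate budget: 3883.5 Mb / 360 s = 10.787 Mbps.
Audio total: 120 + 208 = 328 kbps = 0.328 Mbps.
Video: 10.787 − 0.328 = 10.459 Mbps.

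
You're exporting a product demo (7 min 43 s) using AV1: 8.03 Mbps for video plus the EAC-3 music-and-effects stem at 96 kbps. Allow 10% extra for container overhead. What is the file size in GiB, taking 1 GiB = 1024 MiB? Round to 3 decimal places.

7 min 43 s = 463 s
Audio: 96 kbps = 0.096 Mbps.
Total bitrate: 8.03 + 0.096 = 8.126 Mbps.
Stream data: 8.126 Mbps × 463 s = 3762.3 Mb.
With 10% container overhead: ×1.10.
4,139 Mb = 517,321,475 bytes ÷ 1,073,741,824 = 0.4818 GiB.

0.482 GiB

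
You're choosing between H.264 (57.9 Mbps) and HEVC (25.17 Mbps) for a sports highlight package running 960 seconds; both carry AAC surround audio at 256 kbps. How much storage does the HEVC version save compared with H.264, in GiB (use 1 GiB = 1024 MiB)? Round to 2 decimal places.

Audio: 256 kbps = 0.256 Mbps.
H.264: 58.156 Mbps × 960 s = 55829.8 Mb = 6.499 GiB.
HEVC: 25.426 Mbps × 960 s = 24409.0 Mb = 2.842 GiB.
Saving: 6.499 − 2.842 = 3.658 GiB.

3.66 GiB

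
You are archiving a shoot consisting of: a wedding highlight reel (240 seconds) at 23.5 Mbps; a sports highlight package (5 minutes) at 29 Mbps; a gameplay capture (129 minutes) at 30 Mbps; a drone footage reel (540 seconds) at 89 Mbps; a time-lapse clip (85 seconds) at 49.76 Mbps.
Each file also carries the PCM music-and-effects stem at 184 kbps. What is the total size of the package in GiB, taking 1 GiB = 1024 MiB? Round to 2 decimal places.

34.98 GiB

Audio: 184 kbps = 0.184 Mbps.
wedding highlight reel: 23.684 Mbps × 240 s = 5684.2 Mb
sports highlight package: 29.184 Mbps × 300 s = 8755.2 Mb
gameplay capture: 30.184 Mbps × 7740 s = 233624.2 Mb
drone footage reel: 89.184 Mbps × 540 s = 48159.4 Mb
time-lapse clip: 49.944 Mbps × 85 s = 4245.2 Mb
Total: 300468.1 Mb = 37558.5 MB.
= 34.98 GiB.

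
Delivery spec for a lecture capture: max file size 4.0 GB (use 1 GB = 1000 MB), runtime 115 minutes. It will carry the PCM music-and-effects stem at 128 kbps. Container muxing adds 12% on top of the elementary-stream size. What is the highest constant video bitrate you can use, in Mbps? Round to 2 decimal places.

4.01 Mbps

Budget: 4.0 GB = 32000.0 Mb.
Stream payload after overhead: 32000.0 / 1.12 = 28571.4 Mb.
115 min = 6900 s
Total bitrate budget: 28571.4 Mb / 6900 s = 4.141 Mbps.
Audio: 128 kbps = 0.128 Mbps.
Video: 4.141 − 0.128 = 4.013 Mbps.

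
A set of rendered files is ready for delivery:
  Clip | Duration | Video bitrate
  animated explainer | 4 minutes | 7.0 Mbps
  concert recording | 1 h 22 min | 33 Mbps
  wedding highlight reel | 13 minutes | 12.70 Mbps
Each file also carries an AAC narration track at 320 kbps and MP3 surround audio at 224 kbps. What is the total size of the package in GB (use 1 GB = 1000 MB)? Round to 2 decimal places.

22.15 GB

Audio total: 320 + 224 = 544 kbps = 0.544 Mbps.
animated explainer: 7.544 Mbps × 240 s = 1810.6 Mb
concert recording: 33.544 Mbps × 4920 s = 165036.5 Mb
wedding highlight reel: 13.244 Mbps × 780 s = 10330.3 Mb
Total: 177177.4 Mb = 22147.2 MB.
= 22.15 GB.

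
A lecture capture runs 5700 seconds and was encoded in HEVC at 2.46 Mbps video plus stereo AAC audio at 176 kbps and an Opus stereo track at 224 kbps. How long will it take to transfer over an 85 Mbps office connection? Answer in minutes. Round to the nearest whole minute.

3 minutes

Audio total: 176 + 224 = 400 kbps = 0.400 Mbps.
Total bitrate: 2.860 Mbps.
File: 2.860 Mbps × 5700 s = 16302.0 Mb.
At 85 Mbps: 16302.0 / 85 = 191.8 s ≈ 3.2 minutes.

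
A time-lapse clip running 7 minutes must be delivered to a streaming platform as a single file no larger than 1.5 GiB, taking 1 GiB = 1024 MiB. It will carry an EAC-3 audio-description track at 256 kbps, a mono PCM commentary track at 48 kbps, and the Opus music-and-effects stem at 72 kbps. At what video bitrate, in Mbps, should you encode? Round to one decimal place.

Budget: 1.5 GiB = 12884.9 Mb.
7 min = 420 s
Total bitrate budget: 12884.9 Mb / 420 s = 30.678 Mbps.
Audio total: 256 + 48 + 72 = 376 kbps = 0.376 Mbps.
Video: 30.678 − 0.376 = 30.302 Mbps.

30.3 Mbps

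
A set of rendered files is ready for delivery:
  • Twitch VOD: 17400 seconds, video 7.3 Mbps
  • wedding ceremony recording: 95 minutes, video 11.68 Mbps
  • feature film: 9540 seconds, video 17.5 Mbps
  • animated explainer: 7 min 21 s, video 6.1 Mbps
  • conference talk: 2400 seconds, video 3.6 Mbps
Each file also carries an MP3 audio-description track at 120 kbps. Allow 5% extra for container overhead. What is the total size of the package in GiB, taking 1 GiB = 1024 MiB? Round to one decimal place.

Audio: 120 kbps = 0.120 Mbps.
Twitch VOD: 7.420 Mbps × 17400 s × 1.05 = 135563.4 Mb
wedding ceremony recording: 11.800 Mbps × 5700 s × 1.05 = 70623.0 Mb
feature film: 17.620 Mbps × 9540 s × 1.05 = 176499.5 Mb
animated explainer: 6.220 Mbps × 441 s × 1.05 = 2880.2 Mb
conference talk: 3.720 Mbps × 2400 s × 1.05 = 9374.4 Mb
Total: 394940.5 Mb = 49367.6 MB.
= 45.98 GiB.

46.0 GiB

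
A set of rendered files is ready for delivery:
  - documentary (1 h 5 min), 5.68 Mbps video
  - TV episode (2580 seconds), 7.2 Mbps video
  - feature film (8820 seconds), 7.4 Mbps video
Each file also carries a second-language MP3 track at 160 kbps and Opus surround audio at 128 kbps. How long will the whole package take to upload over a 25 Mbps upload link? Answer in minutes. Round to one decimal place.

73.6 minutes

Audio total: 160 + 128 = 288 kbps = 0.288 Mbps.
documentary: 5.968 Mbps × 3900 s = 23275.2 Mb
TV episode: 7.488 Mbps × 2580 s = 19319.0 Mb
feature film: 7.688 Mbps × 8820 s = 67808.2 Mb
Total: 110402.4 Mb = 13800.3 MB.
At 25 Mbps: 110402.4 / 25 = 4416 s ≈ 73.6 minutes.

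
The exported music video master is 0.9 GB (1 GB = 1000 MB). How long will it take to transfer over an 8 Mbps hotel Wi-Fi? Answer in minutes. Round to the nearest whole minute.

15 minutes

File: 0.9 GB = 7200.0 Mb.
At 8 Mbps: 7200.0 / 8 = 900.0 s ≈ 15 minutes.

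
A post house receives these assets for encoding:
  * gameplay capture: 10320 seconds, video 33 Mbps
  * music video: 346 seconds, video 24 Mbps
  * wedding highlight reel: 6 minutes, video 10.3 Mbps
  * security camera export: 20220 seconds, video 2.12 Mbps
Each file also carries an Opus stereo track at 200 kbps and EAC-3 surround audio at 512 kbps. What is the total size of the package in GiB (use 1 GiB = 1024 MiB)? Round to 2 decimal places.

48.62 GiB

Audio total: 200 + 512 = 712 kbps = 0.712 Mbps.
gameplay capture: 33.712 Mbps × 10320 s = 347907.8 Mb
music video: 24.712 Mbps × 346 s = 8550.4 Mb
wedding highlight reel: 11.012 Mbps × 360 s = 3964.3 Mb
security camera export: 2.832 Mbps × 20220 s = 57263.0 Mb
Total: 417685.6 Mb = 52210.7 MB.
= 48.62 GiB.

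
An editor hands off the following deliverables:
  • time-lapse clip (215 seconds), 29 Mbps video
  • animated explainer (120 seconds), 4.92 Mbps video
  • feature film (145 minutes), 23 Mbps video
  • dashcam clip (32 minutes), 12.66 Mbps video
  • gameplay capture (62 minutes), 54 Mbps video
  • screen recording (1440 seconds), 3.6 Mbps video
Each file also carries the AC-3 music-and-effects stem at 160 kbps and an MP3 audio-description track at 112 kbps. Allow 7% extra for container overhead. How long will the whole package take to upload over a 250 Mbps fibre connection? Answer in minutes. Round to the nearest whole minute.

32 minutes

Audio total: 160 + 112 = 272 kbps = 0.272 Mbps.
time-lapse clip: 29.272 Mbps × 215 s × 1.07 = 6734.0 Mb
animated explainer: 5.192 Mbps × 120 s × 1.07 = 666.7 Mb
feature film: 23.272 Mbps × 8700 s × 1.07 = 216639.0 Mb
dashcam clip: 12.932 Mbps × 1920 s × 1.07 = 26567.5 Mb
gameplay capture: 54.272 Mbps × 3720 s × 1.07 = 216024.3 Mb
screen recording: 3.872 Mbps × 1440 s × 1.07 = 5966.0 Mb
Total: 472597.5 Mb = 59074.7 MB.
At 250 Mbps: 472597.5 / 250 = 1890 s ≈ 31.5 minutes.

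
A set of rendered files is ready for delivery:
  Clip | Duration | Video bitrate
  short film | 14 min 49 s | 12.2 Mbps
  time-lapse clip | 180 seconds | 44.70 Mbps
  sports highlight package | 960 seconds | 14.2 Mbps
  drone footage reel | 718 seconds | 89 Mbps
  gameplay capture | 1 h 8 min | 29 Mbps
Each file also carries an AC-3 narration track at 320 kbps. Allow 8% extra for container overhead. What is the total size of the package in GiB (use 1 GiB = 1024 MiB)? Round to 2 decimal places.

Audio: 320 kbps = 0.320 Mbps.
short film: 12.520 Mbps × 889 s × 1.08 = 12020.7 Mb
time-lapse clip: 45.020 Mbps × 180 s × 1.08 = 8751.9 Mb
sports highlight package: 14.520 Mbps × 960 s × 1.08 = 15054.3 Mb
drone footage reel: 89.320 Mbps × 718 s × 1.08 = 69262.3 Mb
gameplay capture: 29.320 Mbps × 4080 s × 1.08 = 129195.6 Mb
Total: 234284.9 Mb = 29285.6 MB.
= 27.27 GiB.

27.27 GiB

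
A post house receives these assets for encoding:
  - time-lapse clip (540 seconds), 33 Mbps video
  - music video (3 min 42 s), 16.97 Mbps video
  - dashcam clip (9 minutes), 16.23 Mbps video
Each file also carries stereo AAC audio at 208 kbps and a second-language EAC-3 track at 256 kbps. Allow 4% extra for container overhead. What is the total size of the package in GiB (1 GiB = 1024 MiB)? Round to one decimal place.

Audio total: 208 + 256 = 464 kbps = 0.464 Mbps.
time-lapse clip: 33.464 Mbps × 540 s × 1.04 = 18793.4 Mb
music video: 17.434 Mbps × 222 s × 1.04 = 4025.2 Mb
dashcam clip: 16.694 Mbps × 540 s × 1.04 = 9375.4 Mb
Total: 32193.9 Mb = 4024.2 MB.
= 3.748 GiB.

3.7 GiB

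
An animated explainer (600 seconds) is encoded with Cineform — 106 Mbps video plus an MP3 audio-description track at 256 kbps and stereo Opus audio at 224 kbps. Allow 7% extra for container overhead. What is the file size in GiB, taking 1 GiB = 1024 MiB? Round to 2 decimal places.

7.96 GiB

Audio total: 256 + 224 = 480 kbps = 0.480 Mbps.
Total bitrate: 106 + 0.480 = 106.480 Mbps.
Stream data: 106.480 Mbps × 600 s = 63888.0 Mb.
With 7% container overhead: ×1.07.
68,360 Mb = 8,545,020,000 bytes ÷ 1,073,741,824 = 7.958 GiB.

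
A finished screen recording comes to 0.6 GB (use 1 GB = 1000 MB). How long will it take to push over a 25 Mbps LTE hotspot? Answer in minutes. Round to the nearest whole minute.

File: 0.6 GB = 4800.0 Mb.
At 25 Mbps: 4800.0 / 25 = 192.0 s ≈ 3.2 minutes.

3 minutes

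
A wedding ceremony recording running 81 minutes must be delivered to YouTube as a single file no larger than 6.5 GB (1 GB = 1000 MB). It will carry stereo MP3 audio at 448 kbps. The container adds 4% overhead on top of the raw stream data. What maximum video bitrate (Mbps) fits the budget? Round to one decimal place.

Budget: 6.5 GB = 52000.0 Mb.
Stream payload after overhead: 52000.0 / 1.04 = 50000.0 Mb.
81 min = 4860 s
Total bitrate budget: 50000.0 Mb / 4860 s = 10.288 Mbps.
Audio: 448 kbps = 0.448 Mbps.
Video: 10.288 − 0.448 = 9.840 Mbps.

9.8 Mbps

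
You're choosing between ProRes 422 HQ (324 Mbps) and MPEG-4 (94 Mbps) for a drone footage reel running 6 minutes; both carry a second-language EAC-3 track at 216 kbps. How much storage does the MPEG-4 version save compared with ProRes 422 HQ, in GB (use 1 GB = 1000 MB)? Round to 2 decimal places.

10.35 GB

6 min = 360 s
Audio: 216 kbps = 0.216 Mbps.
ProRes 422 HQ: 324.216 Mbps × 360 s = 116717.8 Mb = 14.590 GB.
MPEG-4: 94.216 Mbps × 360 s = 33917.8 Mb = 4.240 GB.
Saving: 14.590 − 4.240 = 10.350 GB.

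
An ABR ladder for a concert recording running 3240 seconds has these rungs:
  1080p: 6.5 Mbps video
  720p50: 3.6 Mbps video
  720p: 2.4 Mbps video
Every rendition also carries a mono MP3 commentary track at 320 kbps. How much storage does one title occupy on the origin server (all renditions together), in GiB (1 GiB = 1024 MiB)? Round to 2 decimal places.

5.08 GiB

Audio: 320 kbps = 0.320 Mbps.
Sum of rendition bitrates: (6.5+0.320) + (3.6+0.320) + (2.4+0.320) = 13.460 Mbps.
× 3240 s = 43,610 Mb = 5,451 MB = 5.077 GiB.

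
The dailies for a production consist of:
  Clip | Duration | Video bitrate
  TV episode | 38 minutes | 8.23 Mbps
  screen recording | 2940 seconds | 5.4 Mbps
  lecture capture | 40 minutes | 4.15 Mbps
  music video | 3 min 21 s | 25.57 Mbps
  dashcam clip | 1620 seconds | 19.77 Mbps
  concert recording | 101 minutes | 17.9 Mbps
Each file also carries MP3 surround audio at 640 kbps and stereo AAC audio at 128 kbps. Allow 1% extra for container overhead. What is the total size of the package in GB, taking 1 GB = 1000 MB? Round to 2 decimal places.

25.52 GB

Audio total: 640 + 128 = 768 kbps = 0.768 Mbps.
TV episode: 8.998 Mbps × 2280 s × 1.01 = 20720.6 Mb
screen recording: 6.168 Mbps × 2940 s × 1.01 = 18315.3 Mb
lecture capture: 4.918 Mbps × 2400 s × 1.01 = 11921.2 Mb
music video: 26.338 Mbps × 201 s × 1.01 = 5346.9 Mb
dashcam clip: 20.538 Mbps × 1620 s × 1.01 = 33604.3 Mb
concert recording: 18.668 Mbps × 6060 s × 1.01 = 114259.4 Mb
Total: 204167.6 Mb = 25520.9 MB.
= 25.52 GB.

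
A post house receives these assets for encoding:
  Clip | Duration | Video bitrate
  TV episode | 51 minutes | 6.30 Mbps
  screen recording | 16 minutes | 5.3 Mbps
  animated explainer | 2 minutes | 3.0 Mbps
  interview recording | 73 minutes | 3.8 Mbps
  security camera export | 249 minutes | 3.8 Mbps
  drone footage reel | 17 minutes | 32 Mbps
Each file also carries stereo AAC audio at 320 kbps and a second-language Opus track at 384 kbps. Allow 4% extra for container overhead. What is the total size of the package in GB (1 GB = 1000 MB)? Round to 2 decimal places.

Audio total: 320 + 384 = 704 kbps = 0.704 Mbps.
TV episode: 7.004 Mbps × 3060 s × 1.04 = 22289.5 Mb
screen recording: 6.004 Mbps × 960 s × 1.04 = 5994.4 Mb
animated explainer: 3.704 Mbps × 120 s × 1.04 = 462.3 Mb
interview recording: 4.504 Mbps × 4380 s × 1.04 = 20516.6 Mb
security camera export: 4.504 Mbps × 14940 s × 1.04 = 69981.4 Mb
drone footage reel: 32.704 Mbps × 1020 s × 1.04 = 34692.4 Mb
Total: 153936.6 Mb = 19242.1 MB.
= 19.24 GB.

19.24 GB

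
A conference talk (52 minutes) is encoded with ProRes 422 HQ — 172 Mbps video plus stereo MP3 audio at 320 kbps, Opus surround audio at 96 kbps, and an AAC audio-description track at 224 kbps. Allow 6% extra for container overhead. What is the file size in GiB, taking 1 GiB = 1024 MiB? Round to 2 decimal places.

52 min = 3120 s
Audio total: 320 + 96 + 224 = 640 kbps = 0.640 Mbps.
Total bitrate: 172 + 0.640 = 172.640 Mbps.
Stream data: 172.640 Mbps × 3120 s = 538636.8 Mb.
With 6% container overhead: ×1.06.
570,955 Mb = 71,369,376,000 bytes ÷ 1,073,741,824 = 66.47 GiB.

66.47 GiB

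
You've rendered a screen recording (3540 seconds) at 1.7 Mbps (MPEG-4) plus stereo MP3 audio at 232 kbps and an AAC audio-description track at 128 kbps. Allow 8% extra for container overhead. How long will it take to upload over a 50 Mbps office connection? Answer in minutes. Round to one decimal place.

2.6 minutes

Audio total: 232 + 128 = 360 kbps = 0.360 Mbps.
Total bitrate: 2.060 Mbps.
File: 2.060 Mbps × 3540 s = 7292.4 Mb.
With 8% container overhead: ×1.08. → 7875.8 Mb.
At 50 Mbps: 7875.8 / 50 = 157.5 s ≈ 2.63 minutes.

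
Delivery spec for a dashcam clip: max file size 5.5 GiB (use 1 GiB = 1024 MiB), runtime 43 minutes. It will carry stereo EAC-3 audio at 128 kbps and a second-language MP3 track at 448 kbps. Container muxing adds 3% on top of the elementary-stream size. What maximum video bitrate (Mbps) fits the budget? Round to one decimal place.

Budget: 5.5 GiB = 47244.6 Mb.
Stream payload after overhead: 47244.6 / 1.03 = 45868.6 Mb.
43 min = 2580 s
Total bitrate budget: 45868.6 Mb / 2580 s = 17.779 Mbps.
Audio total: 128 + 448 = 576 kbps = 0.576 Mbps.
Video: 17.779 − 0.576 = 17.203 Mbps.

17.2 Mbps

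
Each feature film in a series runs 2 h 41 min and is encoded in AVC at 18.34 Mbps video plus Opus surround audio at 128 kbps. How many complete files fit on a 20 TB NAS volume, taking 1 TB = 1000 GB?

2 h 41 min = 161 min = 9660 s
Audio: 128 kbps = 0.128 Mbps.
Total bitrate: 18.468 Mbps.
Per item: 18.468 Mbps × 9660 s = 178,401 Mb = 22,300 MB.
Capacity: 20 TB = 160,000,000 Mb; 896.86 items → 896 complete.

896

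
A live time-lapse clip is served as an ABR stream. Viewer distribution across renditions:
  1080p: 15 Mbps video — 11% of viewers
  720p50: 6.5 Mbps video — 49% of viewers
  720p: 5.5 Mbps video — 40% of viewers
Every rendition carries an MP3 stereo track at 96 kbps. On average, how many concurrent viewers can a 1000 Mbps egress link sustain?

Audio: 96 kbps = 0.096 Mbps.
Average per-viewer bitrate: 0.11×15.096 + 0.49×6.596 + 0.40×5.596 = 7.131 Mbps.
1000 Mbps = 1,000 Mbps; 1,000 / 7.131 = 140.23 → 140.

140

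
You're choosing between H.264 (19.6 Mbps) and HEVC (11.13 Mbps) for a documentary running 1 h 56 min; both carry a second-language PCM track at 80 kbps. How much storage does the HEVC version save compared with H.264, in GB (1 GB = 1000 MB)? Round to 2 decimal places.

1 h 56 min = 116 min = 6960 s
Audio: 80 kbps = 0.080 Mbps.
H.264: 19.680 Mbps × 6960 s = 136972.8 Mb = 17.122 GB.
HEVC: 11.210 Mbps × 6960 s = 78021.6 Mb = 9.753 GB.
Saving: 17.122 − 9.753 = 7.369 GB.

7.37 GB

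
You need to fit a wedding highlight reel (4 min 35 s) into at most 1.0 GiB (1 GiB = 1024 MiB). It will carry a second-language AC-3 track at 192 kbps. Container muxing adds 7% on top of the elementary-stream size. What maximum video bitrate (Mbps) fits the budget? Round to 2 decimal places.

29.00 Mbps

Budget: 1.0 GiB = 8589.9 Mb.
Stream payload after overhead: 8589.9 / 1.07 = 8028.0 Mb.
4 min 35 s = 275 s
Total bitrate budget: 8028.0 Mb / 275 s = 29.193 Mbps.
Audio: 192 kbps = 0.192 Mbps.
Video: 29.193 − 0.192 = 29.001 Mbps.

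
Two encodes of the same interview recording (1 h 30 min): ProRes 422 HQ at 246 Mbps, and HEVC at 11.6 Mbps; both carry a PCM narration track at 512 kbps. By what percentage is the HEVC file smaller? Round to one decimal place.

1 h 30 min = 90 min = 5400 s
Audio: 512 kbps = 0.512 Mbps.
ProRes 422 HQ: 246.512 Mbps × 5400 s = 1331164.8 Mb = 166.396 GB.
HEVC: 12.112 Mbps × 5400 s = 65404.8 Mb = 8.176 GB.
Reduction: (1 − 8.176/166.396) × 100 = 95.09%.

95.1%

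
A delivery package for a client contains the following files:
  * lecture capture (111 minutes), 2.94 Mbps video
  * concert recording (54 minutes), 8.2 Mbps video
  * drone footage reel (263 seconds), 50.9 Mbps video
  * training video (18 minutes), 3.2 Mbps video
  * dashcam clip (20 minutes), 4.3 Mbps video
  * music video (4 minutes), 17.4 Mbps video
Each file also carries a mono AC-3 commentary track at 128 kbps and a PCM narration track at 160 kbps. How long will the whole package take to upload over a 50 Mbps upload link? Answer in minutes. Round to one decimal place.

Audio total: 128 + 160 = 288 kbps = 0.288 Mbps.
lecture capture: 3.228 Mbps × 6660 s = 21498.5 Mb
concert recording: 8.488 Mbps × 3240 s = 27501.1 Mb
drone footage reel: 51.188 Mbps × 263 s = 13462.4 Mb
training video: 3.488 Mbps × 1080 s = 3767.0 Mb
dashcam clip: 4.588 Mbps × 1200 s = 5505.6 Mb
music video: 17.688 Mbps × 240 s = 4245.1 Mb
Total: 75979.8 Mb = 9497.5 MB.
At 50 Mbps: 75979.8 / 50 = 1520 s ≈ 25.3 minutes.

25.3 minutes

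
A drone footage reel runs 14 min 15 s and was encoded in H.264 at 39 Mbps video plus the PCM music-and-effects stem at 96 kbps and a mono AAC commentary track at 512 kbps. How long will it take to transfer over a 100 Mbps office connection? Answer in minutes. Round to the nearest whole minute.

14 min 15 s = 855 s
Audio total: 96 + 512 = 608 kbps = 0.608 Mbps.
Total bitrate: 39.608 Mbps.
File: 39.608 Mbps × 855 s = 33864.8 Mb.
At 100 Mbps: 33864.8 / 100 = 338.6 s ≈ 5.64 minutes.

6 minutes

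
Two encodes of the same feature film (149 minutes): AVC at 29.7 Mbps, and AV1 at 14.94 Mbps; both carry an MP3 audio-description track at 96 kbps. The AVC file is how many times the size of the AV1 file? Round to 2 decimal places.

1.98

149 min = 8940 s
Audio: 96 kbps = 0.096 Mbps.
AVC: 29.796 Mbps × 8940 s = 266376.2 Mb = 31.010 GiB.
AV1: 15.036 Mbps × 8940 s = 134421.8 Mb = 15.649 GiB.
Ratio: 31.010 / 15.649 = 1.982.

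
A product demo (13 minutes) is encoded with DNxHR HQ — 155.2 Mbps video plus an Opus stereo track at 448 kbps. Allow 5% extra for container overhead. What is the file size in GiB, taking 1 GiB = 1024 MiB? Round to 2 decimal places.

13 min = 780 s
Audio: 448 kbps = 0.448 Mbps.
Total bitrate: 155.2 + 0.448 = 155.648 Mbps.
Stream data: 155.648 Mbps × 780 s = 121405.4 Mb.
With 5% container overhead: ×1.05.
127,476 Mb = 15,934,464,000 bytes ÷ 1,073,741,824 = 14.84 GiB.

14.84 GiB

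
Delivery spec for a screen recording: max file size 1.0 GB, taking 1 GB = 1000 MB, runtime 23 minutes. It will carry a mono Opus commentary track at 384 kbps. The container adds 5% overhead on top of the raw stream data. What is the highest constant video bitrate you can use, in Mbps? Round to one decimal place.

5.1 Mbps

Budget: 1.0 GB = 8000.0 Mb.
Stream payload after overhead: 8000.0 / 1.05 = 7619.0 Mb.
23 min = 1380 s
Total bitrate budget: 7619.0 Mb / 1380 s = 5.521 Mbps.
Audio: 384 kbps = 0.384 Mbps.
Video: 5.521 − 0.384 = 5.137 Mbps.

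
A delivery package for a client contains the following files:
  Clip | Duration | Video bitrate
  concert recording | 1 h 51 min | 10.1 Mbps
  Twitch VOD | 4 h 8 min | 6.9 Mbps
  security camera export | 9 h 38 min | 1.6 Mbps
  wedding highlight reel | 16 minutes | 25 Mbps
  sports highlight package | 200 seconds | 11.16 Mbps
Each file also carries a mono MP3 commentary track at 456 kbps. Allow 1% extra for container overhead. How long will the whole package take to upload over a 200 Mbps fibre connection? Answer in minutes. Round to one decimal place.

23.4 minutes

Audio: 456 kbps = 0.456 Mbps.
concert recording: 10.556 Mbps × 6660 s × 1.01 = 71006.0 Mb
Twitch VOD: 7.356 Mbps × 14880 s × 1.01 = 110551.9 Mb
security camera export: 2.056 Mbps × 34680 s × 1.01 = 72015.1 Mb
wedding highlight reel: 25.456 Mbps × 960 s × 1.01 = 24682.1 Mb
sports highlight package: 11.616 Mbps × 200 s × 1.01 = 2346.4 Mb
Total: 280601.5 Mb = 35075.2 MB.
At 200 Mbps: 280601.5 / 200 = 1403 s ≈ 23.4 minutes.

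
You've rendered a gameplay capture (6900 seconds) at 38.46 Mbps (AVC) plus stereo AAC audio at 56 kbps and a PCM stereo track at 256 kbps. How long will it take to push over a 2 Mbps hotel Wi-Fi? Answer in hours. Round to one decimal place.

Audio total: 56 + 256 = 312 kbps = 0.312 Mbps.
Total bitrate: 38.772 Mbps.
File: 38.772 Mbps × 6900 s = 267526.8 Mb.
At 2 Mbps: 267526.8 / 2 = 133763.4 s ≈ 37.2 hours.

37.2 hours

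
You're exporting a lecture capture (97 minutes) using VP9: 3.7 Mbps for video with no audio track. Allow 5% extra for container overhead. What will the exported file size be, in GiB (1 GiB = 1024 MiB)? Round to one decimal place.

97 min = 5820 s
Total bitrate: 3.7 Mbps.
Stream data: 3.700 Mbps × 5820 s = 21534.0 Mb.
With 5% container overhead: ×1.05.
22,611 Mb = 2,826,337,500 bytes ÷ 1,073,741,824 = 2.632 GiB.

2.6 GiB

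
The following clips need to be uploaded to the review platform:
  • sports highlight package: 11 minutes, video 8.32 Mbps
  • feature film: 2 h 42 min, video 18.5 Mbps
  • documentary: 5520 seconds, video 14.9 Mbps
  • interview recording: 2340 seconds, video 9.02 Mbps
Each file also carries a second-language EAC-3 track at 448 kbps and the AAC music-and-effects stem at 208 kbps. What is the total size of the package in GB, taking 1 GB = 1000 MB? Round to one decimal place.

Audio total: 448 + 208 = 656 kbps = 0.656 Mbps.
sports highlight package: 8.976 Mbps × 660 s = 5924.2 Mb
feature film: 19.156 Mbps × 9720 s = 186196.3 Mb
documentary: 15.556 Mbps × 5520 s = 85869.1 Mb
interview recording: 9.676 Mbps × 2340 s = 22641.8 Mb
Total: 300631.4 Mb = 37578.9 MB.
= 37.58 GB.

37.6 GB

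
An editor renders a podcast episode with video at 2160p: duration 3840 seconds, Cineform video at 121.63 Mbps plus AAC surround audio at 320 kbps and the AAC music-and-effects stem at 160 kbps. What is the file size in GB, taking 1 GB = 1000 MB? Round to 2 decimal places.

58.61 GB

Audio total: 320 + 160 = 480 kbps = 0.480 Mbps.
Total bitrate: 121.63 + 0.480 = 122.110 Mbps.
Stream data: 122.110 Mbps × 3840 s = 468902.4 Mb.
468,902 Mb ÷ 8 = 58,613 MB → 58.61 GB.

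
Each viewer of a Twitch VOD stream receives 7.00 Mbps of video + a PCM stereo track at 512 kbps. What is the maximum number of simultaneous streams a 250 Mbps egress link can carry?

Audio: 512 kbps = 0.512 Mbps.
Per-viewer media rate: 7.512 Mbps.
250 Mbps = 250.0 Mbps; 250.0 / 7.512 = 33.28 → 33 viewers.

33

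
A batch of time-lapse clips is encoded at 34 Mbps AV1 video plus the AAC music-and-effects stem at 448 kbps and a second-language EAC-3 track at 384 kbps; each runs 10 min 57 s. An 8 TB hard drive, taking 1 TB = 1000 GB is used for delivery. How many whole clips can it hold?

10 min 57 s = 657 s
Audio total: 448 + 384 = 832 kbps = 0.832 Mbps.
Total bitrate: 34.832 Mbps.
Per item: 34.832 Mbps × 657 s = 22,885 Mb = 2,861 MB.
Capacity: 8 TB = 64,000,000 Mb; 2796.64 items → 2796 complete.

2796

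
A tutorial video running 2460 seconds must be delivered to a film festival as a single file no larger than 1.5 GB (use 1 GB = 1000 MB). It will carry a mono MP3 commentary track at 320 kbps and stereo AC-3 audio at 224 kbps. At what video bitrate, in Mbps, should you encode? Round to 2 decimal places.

Budget: 1.5 GB = 12000.0 Mb.
Total bitrate budget: 12000.0 Mb / 2460 s = 4.878 Mbps.
Audio total: 320 + 224 = 544 kbps = 0.544 Mbps.
Video: 4.878 − 0.544 = 4.334 Mbps.

4.33 Mbps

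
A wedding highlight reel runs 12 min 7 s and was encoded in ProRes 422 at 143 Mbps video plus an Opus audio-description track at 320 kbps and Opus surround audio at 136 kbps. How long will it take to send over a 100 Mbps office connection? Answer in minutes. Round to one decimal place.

17.4 minutes

12 min 7 s = 727 s
Audio total: 320 + 136 = 456 kbps = 0.456 Mbps.
Total bitrate: 143.456 Mbps.
File: 143.456 Mbps × 727 s = 104292.5 Mb.
At 100 Mbps: 104292.5 / 100 = 1042.9 s ≈ 17.4 minutes.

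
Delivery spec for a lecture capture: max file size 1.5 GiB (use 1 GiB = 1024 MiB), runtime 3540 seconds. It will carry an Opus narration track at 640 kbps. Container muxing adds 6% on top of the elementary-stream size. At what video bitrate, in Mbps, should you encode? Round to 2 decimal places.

Budget: 1.5 GiB = 12884.9 Mb.
Stream payload after overhead: 12884.9 / 1.06 = 12155.6 Mb.
Total bitrate budget: 12155.6 Mb / 3540 s = 3.434 Mbps.
Audio: 640 kbps = 0.640 Mbps.
Video: 3.434 − 0.640 = 2.794 Mbps.

2.79 Mbps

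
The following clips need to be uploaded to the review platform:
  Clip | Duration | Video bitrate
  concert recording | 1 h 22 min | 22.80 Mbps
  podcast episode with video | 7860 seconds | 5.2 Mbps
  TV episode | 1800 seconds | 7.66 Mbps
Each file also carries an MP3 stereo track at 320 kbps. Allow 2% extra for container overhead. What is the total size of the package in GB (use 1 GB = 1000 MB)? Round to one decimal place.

21.9 GB

Audio: 320 kbps = 0.320 Mbps.
concert recording: 23.120 Mbps × 4920 s × 1.02 = 116025.4 Mb
podcast episode with video: 5.520 Mbps × 7860 s × 1.02 = 44254.9 Mb
TV episode: 7.980 Mbps × 1800 s × 1.02 = 14651.3 Mb
Total: 174931.6 Mb = 21866.5 MB.
= 21.87 GB.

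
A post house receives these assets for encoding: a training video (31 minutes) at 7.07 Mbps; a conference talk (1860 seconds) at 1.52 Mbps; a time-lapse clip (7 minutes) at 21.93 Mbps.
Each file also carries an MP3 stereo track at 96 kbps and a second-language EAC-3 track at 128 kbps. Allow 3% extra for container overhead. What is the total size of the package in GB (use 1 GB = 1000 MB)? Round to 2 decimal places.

Audio total: 96 + 128 = 224 kbps = 0.224 Mbps.
training video: 7.294 Mbps × 1860 s × 1.03 = 13973.8 Mb
conference talk: 1.744 Mbps × 1860 s × 1.03 = 3341.2 Mb
time-lapse clip: 22.154 Mbps × 420 s × 1.03 = 9583.8 Mb
Total: 26898.8 Mb = 3362.4 MB.
= 3.362 GB.

3.36 GB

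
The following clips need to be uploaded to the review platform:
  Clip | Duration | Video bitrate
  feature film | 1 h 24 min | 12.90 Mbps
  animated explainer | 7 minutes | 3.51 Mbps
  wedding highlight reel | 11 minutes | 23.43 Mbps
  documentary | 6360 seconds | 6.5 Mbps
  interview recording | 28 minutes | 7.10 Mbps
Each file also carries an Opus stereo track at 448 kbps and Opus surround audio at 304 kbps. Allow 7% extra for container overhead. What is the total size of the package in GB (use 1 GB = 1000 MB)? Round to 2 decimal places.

Audio total: 448 + 304 = 752 kbps = 0.752 Mbps.
feature film: 13.652 Mbps × 5040 s × 1.07 = 73622.5 Mb
animated explainer: 4.262 Mbps × 420 s × 1.07 = 1915.3 Mb
wedding highlight reel: 24.182 Mbps × 660 s × 1.07 = 17077.3 Mb
documentary: 7.252 Mbps × 6360 s × 1.07 = 49351.3 Mb
interview recording: 7.852 Mbps × 1680 s × 1.07 = 14114.8 Mb
Total: 156081.2 Mb = 19510.2 MB.
= 19.51 GB.

19.51 GB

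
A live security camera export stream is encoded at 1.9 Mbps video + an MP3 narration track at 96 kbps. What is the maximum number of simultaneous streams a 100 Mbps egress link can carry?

Audio: 96 kbps = 0.096 Mbps.
Per-viewer media rate: 1.996 Mbps.
100 Mbps = 100.0 Mbps; 100.0 / 1.996 = 50.10 → 50 viewers.

50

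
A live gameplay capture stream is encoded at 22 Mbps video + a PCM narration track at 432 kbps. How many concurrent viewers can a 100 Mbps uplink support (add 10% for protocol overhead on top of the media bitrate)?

4

Audio: 432 kbps = 0.432 Mbps.
Per-viewer media rate: 22.432 Mbps.
On the wire with 10% overhead: 24.675 Mbps.
100 Mbps = 100.0 Mbps; 100.0 / 24.675 = 4.05 → 4 viewers.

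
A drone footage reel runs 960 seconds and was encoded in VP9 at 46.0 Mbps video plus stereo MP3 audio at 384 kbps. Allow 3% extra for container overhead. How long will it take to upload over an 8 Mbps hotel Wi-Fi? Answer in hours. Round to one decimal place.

Audio: 384 kbps = 0.384 Mbps.
Total bitrate: 46.384 Mbps.
File: 46.384 Mbps × 960 s = 44528.6 Mb.
With 3% container overhead: ×1.03. → 45864.5 Mb.
At 8 Mbps: 45864.5 / 8 = 5733.1 s ≈ 1.59 hours.

1.6 hours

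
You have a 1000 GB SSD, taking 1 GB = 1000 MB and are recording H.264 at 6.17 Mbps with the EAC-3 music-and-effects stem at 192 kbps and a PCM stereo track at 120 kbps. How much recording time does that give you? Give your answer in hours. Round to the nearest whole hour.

343 hours

Audio total: 192 + 120 = 312 kbps = 0.312 Mbps.
Total bitrate: 6.17 + 0.312 = 6.482 Mbps.
Capacity: 1000 GB = 8,000,000 Mb.
Recording time: 8,000,000 / 6.482 = 1,234,187 s ≈ 343 hours.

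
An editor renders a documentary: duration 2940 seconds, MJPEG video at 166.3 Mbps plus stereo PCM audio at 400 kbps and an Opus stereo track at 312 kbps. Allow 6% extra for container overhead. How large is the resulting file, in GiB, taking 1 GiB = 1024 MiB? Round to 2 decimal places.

60.59 GiB

Audio total: 400 + 312 = 712 kbps = 0.712 Mbps.
Total bitrate: 166.3 + 0.712 = 167.012 Mbps.
Stream data: 167.012 Mbps × 2940 s = 491015.3 Mb.
With 6% container overhead: ×1.06.
520,476 Mb = 65,059,524,600 bytes ÷ 1,073,741,824 = 60.59 GiB.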